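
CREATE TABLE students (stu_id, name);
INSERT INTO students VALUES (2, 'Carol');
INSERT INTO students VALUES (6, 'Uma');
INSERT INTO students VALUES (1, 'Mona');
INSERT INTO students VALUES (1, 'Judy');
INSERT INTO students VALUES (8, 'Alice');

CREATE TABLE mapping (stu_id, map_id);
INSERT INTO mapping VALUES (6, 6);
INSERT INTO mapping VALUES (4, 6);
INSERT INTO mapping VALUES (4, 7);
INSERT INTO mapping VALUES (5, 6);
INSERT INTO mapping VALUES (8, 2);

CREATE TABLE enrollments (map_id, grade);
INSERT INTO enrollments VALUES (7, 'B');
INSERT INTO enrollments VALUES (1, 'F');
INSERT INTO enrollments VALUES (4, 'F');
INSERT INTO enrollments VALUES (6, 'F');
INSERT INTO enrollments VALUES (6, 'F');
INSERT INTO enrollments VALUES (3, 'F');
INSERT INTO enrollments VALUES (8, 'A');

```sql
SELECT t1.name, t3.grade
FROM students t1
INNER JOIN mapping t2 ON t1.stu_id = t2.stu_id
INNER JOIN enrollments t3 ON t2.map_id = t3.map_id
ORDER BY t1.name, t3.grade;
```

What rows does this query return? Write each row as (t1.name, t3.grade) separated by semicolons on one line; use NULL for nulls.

Evaluate left to right. First `students t1 INNER JOIN mapping t2` on stu_id: 2 row(s).
Then INNER JOIN `enrollments t3` on map_id: keep only rows whose t2.map_id appears in t3.

(Uma, F); (Uma, F)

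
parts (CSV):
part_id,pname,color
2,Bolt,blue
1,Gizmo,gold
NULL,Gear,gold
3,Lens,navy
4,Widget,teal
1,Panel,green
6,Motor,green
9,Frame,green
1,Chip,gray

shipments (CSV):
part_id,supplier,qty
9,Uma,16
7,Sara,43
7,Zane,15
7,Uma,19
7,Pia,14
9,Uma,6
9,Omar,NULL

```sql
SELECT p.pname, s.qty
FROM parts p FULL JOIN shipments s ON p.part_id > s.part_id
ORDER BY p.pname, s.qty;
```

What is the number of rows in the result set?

FULL OUTER JOIN keeps every row from both sides; unmatched rows get NULL for the other side's columns.
Matching on p.part_id > s.part_id. A NULL in a compared column never satisfies the condition.
- part_id=2: no s row matches, row kept with s columns NULL.
- part_id=1: no s row matches, row kept with s columns NULL.
- part_id=NULL: no s row matches, row kept with s columns NULL.
- part_id=3: no s row matches, row kept with s columns NULL.
- part_id=4: no s row matches, row kept with s columns NULL.
- part_id=1: no s row matches, row kept with s columns NULL.
- part_id=6: no s row matches, row kept with s columns NULL.
- part_id=9: 4 matching s row(s), so 4 row(s) emitted.
- part_id=1: no s row matches, row kept with s columns NULL.
- plus 3 unmatched s row(s), each kept with NULL p columns.
Total: 4 matched + 11 padded = 15 rows.

15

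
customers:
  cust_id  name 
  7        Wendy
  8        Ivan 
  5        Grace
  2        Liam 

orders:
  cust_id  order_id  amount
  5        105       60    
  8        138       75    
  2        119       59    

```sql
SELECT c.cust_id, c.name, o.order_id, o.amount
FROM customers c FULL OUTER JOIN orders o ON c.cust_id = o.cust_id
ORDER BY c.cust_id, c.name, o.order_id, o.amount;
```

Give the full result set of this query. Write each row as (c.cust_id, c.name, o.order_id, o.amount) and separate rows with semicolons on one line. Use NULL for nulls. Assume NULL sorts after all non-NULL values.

(2, Liam, 119, 59); (5, Grace, 105, 60); (7, Wendy, NULL, NULL); (8, Ivan, 138, 75)

FULL OUTER JOIN keeps every row from both sides; unmatched rows get NULL for the other side's columns.
Matching on c.cust_id = o.cust_id.
- c[0] cust_id=7 → no match; kept with NULLs on the o side.
- c[1] cust_id=8 → 1 match(es) in o → 1 row(s).
- c[2] cust_id=5 → 1 match(es) in o → 1 row(s).
- c[3] cust_id=2 → 1 match(es) in o → 1 row(s).
After projecting and ordering:
c.cust_id | c.name | o.order_id | o.amount
2 | Liam | 119 | 59
5 | Grace | 105 | 60
7 | Wendy | NULL | NULL
8 | Ivan | 138 | 75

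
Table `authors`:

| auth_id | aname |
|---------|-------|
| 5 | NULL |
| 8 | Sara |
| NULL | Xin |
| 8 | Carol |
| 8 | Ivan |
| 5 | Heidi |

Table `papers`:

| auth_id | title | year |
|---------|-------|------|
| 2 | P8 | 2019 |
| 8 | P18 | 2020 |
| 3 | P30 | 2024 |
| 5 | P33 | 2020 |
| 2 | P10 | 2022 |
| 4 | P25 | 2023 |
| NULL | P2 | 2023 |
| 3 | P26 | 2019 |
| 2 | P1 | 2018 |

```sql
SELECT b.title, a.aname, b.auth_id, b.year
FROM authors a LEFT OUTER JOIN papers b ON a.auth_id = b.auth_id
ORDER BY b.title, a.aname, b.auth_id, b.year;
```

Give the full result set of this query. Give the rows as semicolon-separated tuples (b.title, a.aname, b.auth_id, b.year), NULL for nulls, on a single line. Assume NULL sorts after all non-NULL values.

LEFT JOIN keeps every row from `authors`; unmatched rows get NULL for `papers`'s columns.
Matching on a.auth_id = b.auth_id. A NULL in a compared column never satisfies the condition.
Matched pairs: 5; unmatched a rows kept: 1.

(P18, Carol, 8, 2020); (P18, Ivan, 8, 2020); (P18, Sara, 8, 2020); (P33, Heidi, 5, 2020); (P33, NULL, 5, 2020); (NULL, Xin, NULL, NULL)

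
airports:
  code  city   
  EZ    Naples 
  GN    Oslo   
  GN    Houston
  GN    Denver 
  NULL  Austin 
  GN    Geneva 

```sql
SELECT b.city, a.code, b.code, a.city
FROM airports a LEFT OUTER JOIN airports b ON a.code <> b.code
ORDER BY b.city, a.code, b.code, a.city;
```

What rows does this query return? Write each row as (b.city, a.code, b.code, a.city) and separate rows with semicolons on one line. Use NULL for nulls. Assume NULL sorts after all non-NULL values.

(Denver, EZ, GN, Naples); (Geneva, EZ, GN, Naples); (Houston, EZ, GN, Naples); (Naples, GN, EZ, Denver); (Naples, GN, EZ, Geneva); (Naples, GN, EZ, Houston); (Naples, GN, EZ, Oslo); (Oslo, EZ, GN, Naples); (NULL, NULL, NULL, Austin)

LEFT JOIN keeps every row from `airports a`; unmatched rows get NULL for `airports b`'s columns.
Matching on a.code <> b.code. A NULL in a compared column never satisfies the condition.
Matched pairs: 8; unmatched a rows kept: 1.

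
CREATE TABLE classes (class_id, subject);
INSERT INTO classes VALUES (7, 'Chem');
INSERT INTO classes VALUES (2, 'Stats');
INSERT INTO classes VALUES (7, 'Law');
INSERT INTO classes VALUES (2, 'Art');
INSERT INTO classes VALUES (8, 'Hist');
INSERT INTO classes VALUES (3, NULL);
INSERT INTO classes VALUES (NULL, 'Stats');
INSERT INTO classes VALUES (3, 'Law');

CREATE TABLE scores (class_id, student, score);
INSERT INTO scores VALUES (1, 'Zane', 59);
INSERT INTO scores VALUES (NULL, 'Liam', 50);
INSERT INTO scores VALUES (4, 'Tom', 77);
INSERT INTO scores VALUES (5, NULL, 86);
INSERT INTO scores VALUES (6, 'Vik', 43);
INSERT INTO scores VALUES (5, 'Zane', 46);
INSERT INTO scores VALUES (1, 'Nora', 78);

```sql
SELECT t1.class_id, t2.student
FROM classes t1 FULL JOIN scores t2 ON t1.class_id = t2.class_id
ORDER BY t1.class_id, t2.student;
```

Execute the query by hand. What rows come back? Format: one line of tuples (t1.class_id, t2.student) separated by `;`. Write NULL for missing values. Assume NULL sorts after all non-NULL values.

(2, NULL); (2, NULL); (3, NULL); (3, NULL); (7, NULL); (7, NULL); (8, NULL); (NULL, Liam); (NULL, Nora); (NULL, Tom); (NULL, Vik); (NULL, Zane); (NULL, Zane); (NULL, NULL); (NULL, NULL)

FULL OUTER JOIN keeps every row from both sides; unmatched rows get NULL for the other side's columns.
Matching on t1.class_id = t2.class_id. A NULL in a compared column never satisfies the condition.
Matched pairs: 0; unmatched t1 rows kept: 8; unmatched t2 rows kept: 7.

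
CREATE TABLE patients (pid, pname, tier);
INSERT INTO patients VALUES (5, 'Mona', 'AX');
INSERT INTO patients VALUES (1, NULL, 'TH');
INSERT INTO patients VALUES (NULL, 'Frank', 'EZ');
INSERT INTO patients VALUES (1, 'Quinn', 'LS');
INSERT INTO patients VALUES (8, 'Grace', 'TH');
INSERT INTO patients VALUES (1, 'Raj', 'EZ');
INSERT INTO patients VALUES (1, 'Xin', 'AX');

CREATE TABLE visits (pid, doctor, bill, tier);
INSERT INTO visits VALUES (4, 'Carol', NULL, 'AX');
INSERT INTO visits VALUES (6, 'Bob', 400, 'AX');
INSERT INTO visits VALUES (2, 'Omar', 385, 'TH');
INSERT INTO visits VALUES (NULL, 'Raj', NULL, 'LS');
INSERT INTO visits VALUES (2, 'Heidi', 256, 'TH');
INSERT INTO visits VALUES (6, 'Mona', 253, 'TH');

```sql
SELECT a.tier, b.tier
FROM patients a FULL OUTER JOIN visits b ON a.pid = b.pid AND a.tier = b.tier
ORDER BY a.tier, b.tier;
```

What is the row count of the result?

13

FULL OUTER JOIN keeps every row from both sides; unmatched rows get NULL for the other side's columns.
Matching on a.pid = b.pid AND a.tier = b.tier. A NULL in a compared column never satisfies the condition.
Matched pairs: 0; unmatched a rows kept: 7; unmatched b rows kept: 6.
Total: 0 matched + 13 padded = 13 rows.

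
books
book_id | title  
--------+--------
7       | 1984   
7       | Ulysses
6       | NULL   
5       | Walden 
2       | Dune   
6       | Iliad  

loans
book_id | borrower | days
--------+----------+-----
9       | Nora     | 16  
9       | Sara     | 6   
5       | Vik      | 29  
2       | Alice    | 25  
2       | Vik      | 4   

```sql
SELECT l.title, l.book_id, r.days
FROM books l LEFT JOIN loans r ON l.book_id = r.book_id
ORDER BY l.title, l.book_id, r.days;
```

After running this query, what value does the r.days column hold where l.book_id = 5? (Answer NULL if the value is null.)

29

LEFT JOIN keeps every row from `books`; unmatched rows get NULL for `loans`'s columns.
Matching on l.book_id = r.book_id.
Matched pairs: 3; unmatched l rows kept: 4.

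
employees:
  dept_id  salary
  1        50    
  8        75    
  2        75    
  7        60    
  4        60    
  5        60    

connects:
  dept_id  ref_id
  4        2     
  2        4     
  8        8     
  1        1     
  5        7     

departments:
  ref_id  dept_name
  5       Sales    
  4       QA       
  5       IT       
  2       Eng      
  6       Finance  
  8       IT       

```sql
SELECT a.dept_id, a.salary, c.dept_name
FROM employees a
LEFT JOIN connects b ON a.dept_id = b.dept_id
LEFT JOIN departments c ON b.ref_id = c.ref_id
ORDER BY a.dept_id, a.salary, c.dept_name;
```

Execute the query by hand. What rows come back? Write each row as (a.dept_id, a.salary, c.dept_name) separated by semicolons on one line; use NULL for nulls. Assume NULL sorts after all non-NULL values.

(1, 50, NULL); (2, 75, QA); (4, 60, Eng); (5, 60, NULL); (7, 60, NULL); (8, 75, IT)

Joins associate left-to-right: employees LEFT JOIN connects on dept_id gives 6 intermediate row(s).
Then LEFT JOIN `departments c` on ref_id: each of those 6 rows is kept; rows whose b.ref_id has no match in c get NULL for c's columns.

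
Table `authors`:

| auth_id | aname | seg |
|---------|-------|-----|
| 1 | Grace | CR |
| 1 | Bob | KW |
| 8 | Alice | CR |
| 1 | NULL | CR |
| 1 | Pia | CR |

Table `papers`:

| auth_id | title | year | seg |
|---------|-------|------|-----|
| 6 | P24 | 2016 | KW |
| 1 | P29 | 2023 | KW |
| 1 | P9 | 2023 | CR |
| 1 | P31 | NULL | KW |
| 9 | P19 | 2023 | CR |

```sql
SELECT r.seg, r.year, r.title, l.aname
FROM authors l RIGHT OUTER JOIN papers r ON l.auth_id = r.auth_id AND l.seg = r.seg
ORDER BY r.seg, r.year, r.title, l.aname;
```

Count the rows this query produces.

7

RIGHT JOIN keeps every row from `papers`; unmatched rows get NULL for `authors`'s columns.
Matching on l.auth_id = r.auth_id AND l.seg = r.seg.
Matched pairs: 5; unmatched r rows kept: 2.
Total: 5 matched + 2 padded = 7 rows.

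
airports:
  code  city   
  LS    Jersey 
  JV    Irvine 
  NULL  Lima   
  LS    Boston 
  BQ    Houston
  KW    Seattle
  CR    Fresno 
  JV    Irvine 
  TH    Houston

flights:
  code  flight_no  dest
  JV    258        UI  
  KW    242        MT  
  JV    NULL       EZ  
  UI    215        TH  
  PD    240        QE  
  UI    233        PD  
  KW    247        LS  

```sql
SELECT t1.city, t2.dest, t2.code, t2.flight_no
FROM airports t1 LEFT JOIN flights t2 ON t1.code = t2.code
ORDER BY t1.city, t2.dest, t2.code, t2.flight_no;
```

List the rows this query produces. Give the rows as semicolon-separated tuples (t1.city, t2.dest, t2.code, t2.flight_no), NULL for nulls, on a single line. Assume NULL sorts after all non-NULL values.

(Boston, NULL, NULL, NULL); (Fresno, NULL, NULL, NULL); (Houston, NULL, NULL, NULL); (Houston, NULL, NULL, NULL); (Irvine, EZ, JV, NULL); (Irvine, EZ, JV, NULL); (Irvine, UI, JV, 258); (Irvine, UI, JV, 258); (Jersey, NULL, NULL, NULL); (Lima, NULL, NULL, NULL); (Seattle, LS, KW, 247); (Seattle, MT, KW, 242)

LEFT JOIN keeps every row from `airports`; unmatched rows get NULL for `flights`'s columns.
Matching on t1.code = t2.code. A NULL in a compared column never satisfies the condition.
- code=LS: no t2 row matches, row kept with t2 columns NULL.
- code=JV: 2 matching t2 row(s), so 2 row(s) emitted.
- code=NULL: no t2 row matches, row kept with t2 columns NULL.
- code=LS: no t2 row matches, row kept with t2 columns NULL.
- code=BQ: no t2 row matches, row kept with t2 columns NULL.
- code=KW: 2 matching t2 row(s), so 2 row(s) emitted.
- code=CR: no t2 row matches, row kept with t2 columns NULL.
- code=JV: 2 matching t2 row(s), so 2 row(s) emitted.
- code=TH: no t2 row matches, row kept with t2 columns NULL.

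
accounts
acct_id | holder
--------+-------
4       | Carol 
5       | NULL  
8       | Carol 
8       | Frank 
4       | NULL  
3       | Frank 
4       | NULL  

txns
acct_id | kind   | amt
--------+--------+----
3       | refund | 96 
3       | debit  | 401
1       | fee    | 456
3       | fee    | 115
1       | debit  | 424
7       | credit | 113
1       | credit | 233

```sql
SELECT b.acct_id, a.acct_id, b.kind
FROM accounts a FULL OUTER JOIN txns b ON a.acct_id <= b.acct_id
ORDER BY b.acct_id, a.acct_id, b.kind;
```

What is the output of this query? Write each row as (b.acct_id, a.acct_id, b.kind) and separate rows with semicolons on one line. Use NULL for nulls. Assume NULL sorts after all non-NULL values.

FULL OUTER JOIN keeps every row from both sides; unmatched rows get NULL for the other side's columns.
Matching on a.acct_id <= b.acct_id.
- acct_id=4: 1 matching b row(s), so 1 row(s) emitted.
- acct_id=5: 1 matching b row(s), so 1 row(s) emitted.
- acct_id=8: no b row matches, row kept with b columns NULL.
- acct_id=8: no b row matches, row kept with b columns NULL.
- acct_id=4: 1 matching b row(s), so 1 row(s) emitted.
- acct_id=3: 4 matching b row(s), so 4 row(s) emitted.
- acct_id=4: 1 matching b row(s), so 1 row(s) emitted.
- 3 b row(s) had no a match → kept, a columns NULL.

(1, NULL, credit); (1, NULL, debit); (1, NULL, fee); (3, 3, debit); (3, 3, fee); (3, 3, refund); (7, 3, credit); (7, 4, credit); (7, 4, credit); (7, 4, credit); (7, 5, credit); (NULL, 8, NULL); (NULL, 8, NULL)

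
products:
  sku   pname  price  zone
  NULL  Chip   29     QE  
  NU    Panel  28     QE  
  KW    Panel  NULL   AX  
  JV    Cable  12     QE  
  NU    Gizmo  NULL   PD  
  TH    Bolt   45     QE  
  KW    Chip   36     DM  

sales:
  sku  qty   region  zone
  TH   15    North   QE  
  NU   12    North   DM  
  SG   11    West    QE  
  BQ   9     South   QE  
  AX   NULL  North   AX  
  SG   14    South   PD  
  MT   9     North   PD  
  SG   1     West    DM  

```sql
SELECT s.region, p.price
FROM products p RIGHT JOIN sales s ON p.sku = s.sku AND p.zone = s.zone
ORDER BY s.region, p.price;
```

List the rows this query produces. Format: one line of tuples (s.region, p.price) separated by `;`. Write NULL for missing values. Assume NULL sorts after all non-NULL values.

RIGHT JOIN keeps every row from `sales`; unmatched rows get NULL for `products`'s columns.
Matching on p.sku = s.sku AND p.zone = s.zone. A NULL in a compared column never satisfies the condition.
- p[0] sku=NULL, zone=QE → no match.
- p[1] sku=NU, zone=QE → no match.
- p[2] sku=KW, zone=AX → no match.
- p[3] sku=JV, zone=QE → no match.
- p[4] sku=NU, zone=PD → no match.
- p[5] sku=TH, zone=QE → 1 match(es) in s → 1 row(s).
- p[6] sku=KW, zone=DM → no match.
- plus 7 unmatched s row(s), each kept with NULL p columns.
After projecting and ordering:
s.region | p.price
North | 45
North | NULL
North | NULL
North | NULL
South | NULL
South | NULL
West | NULL
West | NULL

(North, 45); (North, NULL); (North, NULL); (North, NULL); (South, NULL); (South, NULL); (West, NULL); (West, NULL)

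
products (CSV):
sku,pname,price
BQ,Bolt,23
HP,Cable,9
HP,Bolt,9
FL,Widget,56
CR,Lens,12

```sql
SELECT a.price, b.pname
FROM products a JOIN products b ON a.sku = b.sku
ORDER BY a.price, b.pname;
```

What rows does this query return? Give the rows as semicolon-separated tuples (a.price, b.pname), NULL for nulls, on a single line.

(9, Bolt); (9, Bolt); (9, Cable); (9, Cable); (12, Lens); (23, Bolt); (56, Widget)

INNER JOIN keeps only pairs where the ON condition holds.
Matching on a.sku = b.sku.
- sku=BQ: 1 matching b row(s), so 1 row(s) emitted.
- sku=HP: 2 matching b row(s), so 2 row(s) emitted.
- sku=HP: 2 matching b row(s), so 2 row(s) emitted.
- sku=FL: 1 matching b row(s), so 1 row(s) emitted.
- sku=CR: 1 matching b row(s), so 1 row(s) emitted.
After projecting and ordering:
a.price | b.pname
9 | Bolt
9 | Bolt
9 | Cable
9 | Cable
12 | Lens
23 | Bolt
56 | Widget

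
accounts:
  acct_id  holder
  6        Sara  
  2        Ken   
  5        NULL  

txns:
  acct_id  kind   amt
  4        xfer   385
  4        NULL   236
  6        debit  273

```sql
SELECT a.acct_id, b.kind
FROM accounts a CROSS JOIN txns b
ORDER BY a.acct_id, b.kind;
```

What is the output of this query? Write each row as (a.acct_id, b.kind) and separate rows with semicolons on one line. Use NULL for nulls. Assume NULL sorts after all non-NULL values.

CROSS JOIN pairs every row of `accounts` with every row of `txns`: 3 × 3 = 9 rows.

(2, debit); (2, xfer); (2, NULL); (5, debit); (5, xfer); (5, NULL); (6, debit); (6, xfer); (6, NULL)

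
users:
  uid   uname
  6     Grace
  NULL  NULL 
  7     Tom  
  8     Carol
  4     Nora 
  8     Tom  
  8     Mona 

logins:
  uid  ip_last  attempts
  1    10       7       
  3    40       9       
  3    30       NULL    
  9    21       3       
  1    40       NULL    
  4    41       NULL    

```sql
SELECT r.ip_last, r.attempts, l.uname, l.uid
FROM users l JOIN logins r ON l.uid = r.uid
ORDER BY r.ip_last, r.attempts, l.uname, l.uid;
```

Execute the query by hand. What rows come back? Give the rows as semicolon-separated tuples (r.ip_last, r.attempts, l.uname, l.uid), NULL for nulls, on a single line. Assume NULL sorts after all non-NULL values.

INNER JOIN keeps only pairs where the ON condition holds.
Matching on l.uid = r.uid. A NULL in a compared column never satisfies the condition.
Matched pairs: 1.

(41, NULL, Nora, 4)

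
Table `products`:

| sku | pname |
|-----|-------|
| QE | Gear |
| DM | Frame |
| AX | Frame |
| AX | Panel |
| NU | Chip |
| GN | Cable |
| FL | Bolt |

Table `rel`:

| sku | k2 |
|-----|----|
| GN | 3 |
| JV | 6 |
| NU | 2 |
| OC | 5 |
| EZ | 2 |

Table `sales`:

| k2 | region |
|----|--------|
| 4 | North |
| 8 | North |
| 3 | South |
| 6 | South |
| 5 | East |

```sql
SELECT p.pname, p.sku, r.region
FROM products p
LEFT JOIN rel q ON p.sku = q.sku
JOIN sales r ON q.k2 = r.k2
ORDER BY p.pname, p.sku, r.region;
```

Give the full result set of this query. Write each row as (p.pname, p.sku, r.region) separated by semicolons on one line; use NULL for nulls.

(Cable, GN, South)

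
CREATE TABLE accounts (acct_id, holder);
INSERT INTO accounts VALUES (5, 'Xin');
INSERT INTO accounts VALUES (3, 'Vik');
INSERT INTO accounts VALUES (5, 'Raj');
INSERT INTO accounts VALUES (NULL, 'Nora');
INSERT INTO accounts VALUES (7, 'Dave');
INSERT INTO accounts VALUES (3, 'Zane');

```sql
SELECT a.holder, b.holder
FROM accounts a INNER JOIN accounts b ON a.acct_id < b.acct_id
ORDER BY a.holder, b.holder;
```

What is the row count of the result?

INNER JOIN keeps only pairs where the ON condition holds.
Matching on a.acct_id < b.acct_id. A NULL in a compared column never satisfies the condition.
Matched pairs: 8.
Total: 8 rows.

8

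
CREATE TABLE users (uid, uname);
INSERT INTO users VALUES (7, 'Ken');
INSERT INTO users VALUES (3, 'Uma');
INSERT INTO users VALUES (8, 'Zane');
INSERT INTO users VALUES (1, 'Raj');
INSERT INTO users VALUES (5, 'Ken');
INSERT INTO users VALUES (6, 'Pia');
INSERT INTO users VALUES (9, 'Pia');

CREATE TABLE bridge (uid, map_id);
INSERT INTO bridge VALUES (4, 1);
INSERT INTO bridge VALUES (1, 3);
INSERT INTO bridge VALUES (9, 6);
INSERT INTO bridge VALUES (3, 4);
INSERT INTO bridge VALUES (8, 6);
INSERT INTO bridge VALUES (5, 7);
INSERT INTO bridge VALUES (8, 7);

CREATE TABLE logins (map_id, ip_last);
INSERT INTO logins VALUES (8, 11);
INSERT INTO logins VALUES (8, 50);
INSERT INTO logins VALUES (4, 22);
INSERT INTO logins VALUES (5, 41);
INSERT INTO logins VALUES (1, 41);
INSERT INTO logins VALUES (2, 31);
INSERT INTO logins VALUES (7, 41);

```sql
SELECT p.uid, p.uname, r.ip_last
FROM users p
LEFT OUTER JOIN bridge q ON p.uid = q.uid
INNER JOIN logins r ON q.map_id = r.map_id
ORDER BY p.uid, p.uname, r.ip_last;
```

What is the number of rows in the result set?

3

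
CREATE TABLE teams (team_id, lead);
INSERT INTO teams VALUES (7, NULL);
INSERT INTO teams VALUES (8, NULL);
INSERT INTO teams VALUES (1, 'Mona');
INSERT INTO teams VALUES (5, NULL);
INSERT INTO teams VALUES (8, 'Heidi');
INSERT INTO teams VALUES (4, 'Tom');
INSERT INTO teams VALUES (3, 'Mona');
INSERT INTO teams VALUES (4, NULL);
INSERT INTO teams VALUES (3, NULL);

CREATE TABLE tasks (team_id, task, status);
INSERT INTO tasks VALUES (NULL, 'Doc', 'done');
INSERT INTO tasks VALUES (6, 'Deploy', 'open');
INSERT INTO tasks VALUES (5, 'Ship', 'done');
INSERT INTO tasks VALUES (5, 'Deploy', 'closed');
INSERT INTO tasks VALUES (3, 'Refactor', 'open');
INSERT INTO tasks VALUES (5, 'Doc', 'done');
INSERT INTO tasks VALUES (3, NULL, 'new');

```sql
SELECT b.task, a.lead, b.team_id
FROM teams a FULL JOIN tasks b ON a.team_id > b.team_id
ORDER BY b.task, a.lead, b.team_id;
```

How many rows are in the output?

FULL OUTER JOIN keeps every row from both sides; unmatched rows get NULL for the other side's columns.
Matching on a.team_id > b.team_id. A NULL in a compared column never satisfies the condition.
- a (team_id=7) pairs with 6 row(s) of b.
- a (team_id=8) pairs with 6 row(s) of b.
- a (team_id=1) has no partner → padded with NULL.
- a (team_id=5) pairs with 2 row(s) of b.
- a (team_id=8) pairs with 6 row(s) of b.
- a (team_id=4) pairs with 2 row(s) of b.
- a (team_id=3) has no partner → padded with NULL.
- a (team_id=4) pairs with 2 row(s) of b.
- a (team_id=3) has no partner → padded with NULL.
- plus 1 unmatched b row(s), each kept with NULL a columns.
Total: 24 matched + 4 padded = 28 rows.

28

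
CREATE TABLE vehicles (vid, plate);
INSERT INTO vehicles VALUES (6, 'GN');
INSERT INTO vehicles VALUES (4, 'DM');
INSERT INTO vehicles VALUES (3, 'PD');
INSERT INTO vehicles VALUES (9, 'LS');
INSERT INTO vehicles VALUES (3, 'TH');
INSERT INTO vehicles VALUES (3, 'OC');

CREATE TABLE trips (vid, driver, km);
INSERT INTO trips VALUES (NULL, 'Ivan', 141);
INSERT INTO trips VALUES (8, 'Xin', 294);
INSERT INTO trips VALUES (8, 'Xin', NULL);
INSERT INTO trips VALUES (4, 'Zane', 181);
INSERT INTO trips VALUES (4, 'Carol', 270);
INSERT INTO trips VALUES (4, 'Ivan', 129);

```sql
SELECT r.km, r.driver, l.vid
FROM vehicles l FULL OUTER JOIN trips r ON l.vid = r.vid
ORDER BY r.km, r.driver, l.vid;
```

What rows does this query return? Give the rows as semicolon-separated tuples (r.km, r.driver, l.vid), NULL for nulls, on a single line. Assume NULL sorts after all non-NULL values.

(129, Ivan, 4); (141, Ivan, NULL); (181, Zane, 4); (270, Carol, 4); (294, Xin, NULL); (NULL, Xin, NULL); (NULL, NULL, 3); (NULL, NULL, 3); (NULL, NULL, 3); (NULL, NULL, 6); (NULL, NULL, 9)

FULL OUTER JOIN keeps every row from both sides; unmatched rows get NULL for the other side's columns.
Matching on l.vid = r.vid. A NULL in a compared column never satisfies the condition.
- vid=6: no r row matches, row kept with r columns NULL.
- vid=4: 3 matching r row(s), so 3 row(s) emitted.
- vid=3: no r row matches, row kept with r columns NULL.
- vid=9: no r row matches, row kept with r columns NULL.
- vid=3: no r row matches, row kept with r columns NULL.
- vid=3: no r row matches, row kept with r columns NULL.
- plus 3 unmatched r row(s), each kept with NULL l columns.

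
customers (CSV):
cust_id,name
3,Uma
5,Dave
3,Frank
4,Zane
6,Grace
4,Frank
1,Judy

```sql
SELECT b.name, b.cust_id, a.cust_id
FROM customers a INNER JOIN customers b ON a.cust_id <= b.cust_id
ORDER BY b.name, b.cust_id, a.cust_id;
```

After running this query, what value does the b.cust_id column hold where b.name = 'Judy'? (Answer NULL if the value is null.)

1

INNER JOIN keeps only pairs where the ON condition holds.
Matching on a.cust_id <= b.cust_id.
- cust_id=3: 6 matching b row(s), so 6 row(s) emitted.
- cust_id=5: 2 matching b row(s), so 2 row(s) emitted.
- cust_id=3: 6 matching b row(s), so 6 row(s) emitted.
- cust_id=4: 4 matching b row(s), so 4 row(s) emitted.
- cust_id=6: 1 matching b row(s), so 1 row(s) emitted.
- cust_id=4: 4 matching b row(s), so 4 row(s) emitted.
- cust_id=1: 7 matching b row(s), so 7 row(s) emitted.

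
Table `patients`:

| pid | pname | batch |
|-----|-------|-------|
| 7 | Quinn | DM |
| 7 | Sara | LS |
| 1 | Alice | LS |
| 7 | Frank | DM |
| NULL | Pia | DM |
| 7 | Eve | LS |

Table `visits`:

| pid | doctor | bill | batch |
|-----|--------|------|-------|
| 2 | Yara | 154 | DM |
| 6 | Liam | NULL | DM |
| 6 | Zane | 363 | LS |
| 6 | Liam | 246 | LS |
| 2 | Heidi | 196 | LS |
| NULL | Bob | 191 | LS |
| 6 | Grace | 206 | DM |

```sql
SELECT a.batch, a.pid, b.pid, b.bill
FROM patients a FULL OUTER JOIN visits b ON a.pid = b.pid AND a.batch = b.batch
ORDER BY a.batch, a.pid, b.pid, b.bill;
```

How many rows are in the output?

FULL OUTER JOIN keeps every row from both sides; unmatched rows get NULL for the other side's columns.
Matching on a.pid = b.pid AND a.batch = b.batch. A NULL in a compared column never satisfies the condition.
- a[0] pid=7, batch=DM → no match; kept with NULLs on the b side.
- a[1] pid=7, batch=LS → no match; kept with NULLs on the b side.
- a[2] pid=1, batch=LS → no match; kept with NULLs on the b side.
- a[3] pid=7, batch=DM → no match; kept with NULLs on the b side.
- a[4] pid=NULL, batch=DM → no match; kept with NULLs on the b side.
- a[5] pid=7, batch=LS → no match; kept with NULLs on the b side.
- 7 b row(s) had no a match → kept, a columns NULL.
Total: 0 matched + 13 padded = 13 rows.

13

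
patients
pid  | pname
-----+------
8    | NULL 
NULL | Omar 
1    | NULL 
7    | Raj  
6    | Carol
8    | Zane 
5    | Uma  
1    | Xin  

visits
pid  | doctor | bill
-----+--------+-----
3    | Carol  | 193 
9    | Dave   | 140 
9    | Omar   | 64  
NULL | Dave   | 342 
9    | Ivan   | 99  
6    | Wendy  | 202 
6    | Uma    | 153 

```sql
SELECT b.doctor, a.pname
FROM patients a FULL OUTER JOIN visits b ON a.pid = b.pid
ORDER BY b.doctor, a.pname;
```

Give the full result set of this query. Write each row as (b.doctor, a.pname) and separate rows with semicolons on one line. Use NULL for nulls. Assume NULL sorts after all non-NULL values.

(Carol, NULL); (Dave, NULL); (Dave, NULL); (Ivan, NULL); (Omar, NULL); (Uma, Carol); (Wendy, Carol); (NULL, Omar); (NULL, Raj); (NULL, Uma); (NULL, Xin); (NULL, Zane); (NULL, NULL); (NULL, NULL)

FULL OUTER JOIN keeps every row from both sides; unmatched rows get NULL for the other side's columns.
Matching on a.pid = b.pid. A NULL in a compared column never satisfies the condition.
Matched pairs: 2; unmatched a rows kept: 7; unmatched b rows kept: 5.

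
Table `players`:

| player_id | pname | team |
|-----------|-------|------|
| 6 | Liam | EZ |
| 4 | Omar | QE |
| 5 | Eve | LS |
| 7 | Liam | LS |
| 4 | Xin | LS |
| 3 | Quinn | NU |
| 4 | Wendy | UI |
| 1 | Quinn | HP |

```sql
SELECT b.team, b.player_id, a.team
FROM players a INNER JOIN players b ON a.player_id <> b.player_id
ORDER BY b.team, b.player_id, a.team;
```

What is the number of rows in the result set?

INNER JOIN keeps only pairs where the ON condition holds.
Matching on a.player_id <> b.player_id.
- a row (player_id=6): matches 7 b row(s) → 7 output row(s).
- a row (player_id=4): matches 5 b row(s) → 5 output row(s).
- a row (player_id=5): matches 7 b row(s) → 7 output row(s).
- a row (player_id=7): matches 7 b row(s) → 7 output row(s).
- a row (player_id=4): matches 5 b row(s) → 5 output row(s).
- a row (player_id=3): matches 7 b row(s) → 7 output row(s).
- a row (player_id=4): matches 5 b row(s) → 5 output row(s).
- a row (player_id=1): matches 7 b row(s) → 7 output row(s).
Total: 50 rows.

50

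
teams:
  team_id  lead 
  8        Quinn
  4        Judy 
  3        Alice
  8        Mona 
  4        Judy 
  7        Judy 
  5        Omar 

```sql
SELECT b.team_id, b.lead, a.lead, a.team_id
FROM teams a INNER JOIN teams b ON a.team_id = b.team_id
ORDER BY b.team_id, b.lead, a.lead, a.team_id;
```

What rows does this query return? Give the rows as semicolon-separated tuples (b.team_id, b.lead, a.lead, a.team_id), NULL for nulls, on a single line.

(3, Alice, Alice, 3); (4, Judy, Judy, 4); (4, Judy, Judy, 4); (4, Judy, Judy, 4); (4, Judy, Judy, 4); (5, Omar, Omar, 5); (7, Judy, Judy, 7); (8, Mona, Mona, 8); (8, Mona, Quinn, 8); (8, Quinn, Mona, 8); (8, Quinn, Quinn, 8)

INNER JOIN keeps only pairs where the ON condition holds.
Matching on a.team_id = b.team_id.
- a (team_id=8) pairs with 2 row(s) of b.
- a (team_id=4) pairs with 2 row(s) of b.
- a (team_id=3) pairs with 1 row(s) of b.
- a (team_id=8) pairs with 2 row(s) of b.
- a (team_id=4) pairs with 2 row(s) of b.
- a (team_id=7) pairs with 1 row(s) of b.
- a (team_id=5) pairs with 1 row(s) of b.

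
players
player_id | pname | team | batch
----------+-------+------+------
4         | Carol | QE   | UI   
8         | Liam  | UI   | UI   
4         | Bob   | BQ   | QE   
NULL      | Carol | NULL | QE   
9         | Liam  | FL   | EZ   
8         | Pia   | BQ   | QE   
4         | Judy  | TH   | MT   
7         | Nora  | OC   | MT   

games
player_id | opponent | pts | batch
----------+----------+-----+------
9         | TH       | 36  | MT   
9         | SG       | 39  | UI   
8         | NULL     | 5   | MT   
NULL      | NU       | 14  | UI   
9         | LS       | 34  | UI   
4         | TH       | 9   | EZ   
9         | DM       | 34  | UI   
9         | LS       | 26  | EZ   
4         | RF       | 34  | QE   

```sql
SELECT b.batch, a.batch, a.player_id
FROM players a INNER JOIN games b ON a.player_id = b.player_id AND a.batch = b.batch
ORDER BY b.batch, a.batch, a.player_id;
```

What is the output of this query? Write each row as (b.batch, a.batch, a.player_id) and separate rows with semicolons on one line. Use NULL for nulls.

INNER JOIN keeps only pairs where the ON condition holds.
Matching on a.player_id = b.player_id AND a.batch = b.batch. A NULL in a compared column never satisfies the condition.
Matched pairs: 2.

(EZ, EZ, 9); (QE, QE, 4)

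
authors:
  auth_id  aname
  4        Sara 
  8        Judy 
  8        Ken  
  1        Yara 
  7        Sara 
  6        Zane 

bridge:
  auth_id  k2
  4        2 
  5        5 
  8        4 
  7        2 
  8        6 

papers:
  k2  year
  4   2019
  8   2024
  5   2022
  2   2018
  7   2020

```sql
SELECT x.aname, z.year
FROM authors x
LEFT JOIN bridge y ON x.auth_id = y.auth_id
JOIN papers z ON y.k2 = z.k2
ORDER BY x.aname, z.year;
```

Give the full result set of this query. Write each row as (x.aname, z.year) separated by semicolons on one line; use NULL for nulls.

Joins associate left-to-right: authors LEFT JOIN bridge on auth_id gives 8 intermediate row(s).
Then INNER JOIN `papers z` on k2: keep only rows whose y.k2 appears in z.

(Judy, 2019); (Ken, 2019); (Sara, 2018); (Sara, 2018)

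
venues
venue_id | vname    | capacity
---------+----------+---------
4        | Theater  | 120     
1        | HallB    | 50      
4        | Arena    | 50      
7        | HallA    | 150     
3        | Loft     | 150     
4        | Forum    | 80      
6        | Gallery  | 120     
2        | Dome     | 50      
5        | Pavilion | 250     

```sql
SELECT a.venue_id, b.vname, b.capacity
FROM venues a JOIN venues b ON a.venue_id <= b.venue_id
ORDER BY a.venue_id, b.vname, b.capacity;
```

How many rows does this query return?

48

INNER JOIN keeps only pairs where the ON condition holds.
Matching on a.venue_id <= b.venue_id.
- a (venue_id=4) pairs with 6 row(s) of b.
- a (venue_id=1) pairs with 9 row(s) of b.
- a (venue_id=4) pairs with 6 row(s) of b.
- a (venue_id=7) pairs with 1 row(s) of b.
- a (venue_id=3) pairs with 7 row(s) of b.
- a (venue_id=4) pairs with 6 row(s) of b.
- a (venue_id=6) pairs with 2 row(s) of b.
- a (venue_id=2) pairs with 8 row(s) of b.
- a (venue_id=5) pairs with 3 row(s) of b.
Total: 48 rows.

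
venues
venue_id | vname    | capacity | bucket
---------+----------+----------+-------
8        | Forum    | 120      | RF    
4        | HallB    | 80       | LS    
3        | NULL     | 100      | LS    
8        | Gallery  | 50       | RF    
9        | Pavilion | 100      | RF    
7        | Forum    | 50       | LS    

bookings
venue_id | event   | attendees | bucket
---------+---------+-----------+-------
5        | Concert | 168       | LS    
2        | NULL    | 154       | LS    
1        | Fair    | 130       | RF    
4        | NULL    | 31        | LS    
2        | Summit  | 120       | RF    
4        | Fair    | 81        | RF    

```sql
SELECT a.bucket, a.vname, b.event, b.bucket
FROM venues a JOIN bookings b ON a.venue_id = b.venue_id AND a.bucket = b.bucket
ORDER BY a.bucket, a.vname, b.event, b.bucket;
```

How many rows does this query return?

1

INNER JOIN keeps only pairs where the ON condition holds.
Matching on a.venue_id = b.venue_id AND a.bucket = b.bucket.
- a (venue_id=8, bucket=RF) has no partner → excluded.
- a (venue_id=4, bucket=LS) pairs with 1 row(s) of b.
- a (venue_id=3, bucket=LS) has no partner → excluded.
- a (venue_id=8, bucket=RF) has no partner → excluded.
- a (venue_id=9, bucket=RF) has no partner → excluded.
- a (venue_id=7, bucket=LS) has no partner → excluded.
Total: 1 rows.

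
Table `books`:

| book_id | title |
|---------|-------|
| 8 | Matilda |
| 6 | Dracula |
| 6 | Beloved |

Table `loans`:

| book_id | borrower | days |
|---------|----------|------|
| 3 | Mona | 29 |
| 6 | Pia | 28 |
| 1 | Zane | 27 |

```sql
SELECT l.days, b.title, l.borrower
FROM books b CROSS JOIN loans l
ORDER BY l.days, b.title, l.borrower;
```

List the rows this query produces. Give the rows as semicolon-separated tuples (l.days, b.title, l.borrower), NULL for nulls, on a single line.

CROSS JOIN pairs every row of `books` with every row of `loans`: 3 × 3 = 9 rows.

(27, Beloved, Zane); (27, Dracula, Zane); (27, Matilda, Zane); (28, Beloved, Pia); (28, Dracula, Pia); (28, Matilda, Pia); (29, Beloved, Mona); (29, Dracula, Mona); (29, Matilda, Mona)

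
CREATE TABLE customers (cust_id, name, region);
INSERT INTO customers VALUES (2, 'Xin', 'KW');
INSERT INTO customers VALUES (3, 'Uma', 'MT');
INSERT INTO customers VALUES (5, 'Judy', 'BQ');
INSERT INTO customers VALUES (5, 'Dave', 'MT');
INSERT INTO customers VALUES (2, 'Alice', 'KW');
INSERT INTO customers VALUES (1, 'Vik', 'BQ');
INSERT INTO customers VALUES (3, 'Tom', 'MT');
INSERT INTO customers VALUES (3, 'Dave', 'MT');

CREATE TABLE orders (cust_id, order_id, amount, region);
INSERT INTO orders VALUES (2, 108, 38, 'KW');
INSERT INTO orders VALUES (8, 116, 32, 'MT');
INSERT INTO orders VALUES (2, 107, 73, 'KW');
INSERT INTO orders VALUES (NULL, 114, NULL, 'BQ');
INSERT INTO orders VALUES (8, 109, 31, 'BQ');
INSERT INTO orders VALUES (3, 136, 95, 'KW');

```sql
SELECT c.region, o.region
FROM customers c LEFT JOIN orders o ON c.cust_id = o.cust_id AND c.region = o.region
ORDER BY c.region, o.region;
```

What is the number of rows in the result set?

10

LEFT JOIN keeps every row from `customers`; unmatched rows get NULL for `orders`'s columns.
Matching on c.cust_id = o.cust_id AND c.region = o.region. A NULL in a compared column never satisfies the condition.
- c row (cust_id=2, region=KW): matches 2 o row(s) → 2 output row(s).
- c row (cust_id=3, region=MT): no match → kept, o columns NULL.
- c row (cust_id=5, region=BQ): no match → kept, o columns NULL.
- c row (cust_id=5, region=MT): no match → kept, o columns NULL.
- c row (cust_id=2, region=KW): matches 2 o row(s) → 2 output row(s).
- c row (cust_id=1, region=BQ): no match → kept, o columns NULL.
- c row (cust_id=3, region=MT): no match → kept, o columns NULL.
- c row (cust_id=3, region=MT): no match → kept, o columns NULL.
Total: 4 matched + 6 padded = 10 rows.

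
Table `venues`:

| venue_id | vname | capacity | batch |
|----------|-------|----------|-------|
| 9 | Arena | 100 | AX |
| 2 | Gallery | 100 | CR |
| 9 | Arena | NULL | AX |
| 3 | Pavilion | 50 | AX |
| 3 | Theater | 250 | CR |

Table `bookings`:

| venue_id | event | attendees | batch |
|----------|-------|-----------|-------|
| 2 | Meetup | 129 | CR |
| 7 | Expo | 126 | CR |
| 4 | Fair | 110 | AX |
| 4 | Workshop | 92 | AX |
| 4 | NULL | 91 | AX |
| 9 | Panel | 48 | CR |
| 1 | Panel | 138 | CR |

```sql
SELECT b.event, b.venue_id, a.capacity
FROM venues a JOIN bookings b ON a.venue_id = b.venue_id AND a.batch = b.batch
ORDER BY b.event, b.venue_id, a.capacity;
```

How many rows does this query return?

1

INNER JOIN keeps only pairs where the ON condition holds.
Matching on a.venue_id = b.venue_id AND a.batch = b.batch.
- a (venue_id=9, batch=AX) has no partner → excluded.
- a (venue_id=2, batch=CR) pairs with 1 row(s) of b.
- a (venue_id=9, batch=AX) has no partner → excluded.
- a (venue_id=3, batch=AX) has no partner → excluded.
- a (venue_id=3, batch=CR) has no partner → excluded.
Total: 1 rows.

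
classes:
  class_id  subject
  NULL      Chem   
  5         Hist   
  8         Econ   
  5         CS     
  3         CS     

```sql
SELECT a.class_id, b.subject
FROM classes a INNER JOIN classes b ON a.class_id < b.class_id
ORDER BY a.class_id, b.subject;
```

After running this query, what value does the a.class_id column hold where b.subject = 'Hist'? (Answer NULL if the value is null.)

3

INNER JOIN keeps only pairs where the ON condition holds.
Matching on a.class_id < b.class_id. A NULL in a compared column never satisfies the condition.
Matched pairs: 5.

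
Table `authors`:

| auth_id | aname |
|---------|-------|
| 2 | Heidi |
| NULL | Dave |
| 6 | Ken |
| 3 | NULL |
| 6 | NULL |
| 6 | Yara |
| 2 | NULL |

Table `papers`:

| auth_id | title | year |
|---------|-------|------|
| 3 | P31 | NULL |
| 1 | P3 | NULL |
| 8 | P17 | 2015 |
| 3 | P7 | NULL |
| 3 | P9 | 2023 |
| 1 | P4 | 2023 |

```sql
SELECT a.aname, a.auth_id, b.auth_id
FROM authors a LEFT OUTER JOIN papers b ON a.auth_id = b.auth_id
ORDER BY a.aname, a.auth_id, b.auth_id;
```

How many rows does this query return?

LEFT JOIN keeps every row from `authors`; unmatched rows get NULL for `papers`'s columns.
Matching on a.auth_id = b.auth_id. A NULL in a compared column never satisfies the condition.
- a (auth_id=2) has no partner → padded with NULL.
- a (auth_id=NULL) has no partner → padded with NULL.
- a (auth_id=6) has no partner → padded with NULL.
- a (auth_id=3) pairs with 3 row(s) of b.
- a (auth_id=6) has no partner → padded with NULL.
- a (auth_id=6) has no partner → padded with NULL.
- a (auth_id=2) has no partner → padded with NULL.
Total: 3 matched + 6 padded = 9 rows.

9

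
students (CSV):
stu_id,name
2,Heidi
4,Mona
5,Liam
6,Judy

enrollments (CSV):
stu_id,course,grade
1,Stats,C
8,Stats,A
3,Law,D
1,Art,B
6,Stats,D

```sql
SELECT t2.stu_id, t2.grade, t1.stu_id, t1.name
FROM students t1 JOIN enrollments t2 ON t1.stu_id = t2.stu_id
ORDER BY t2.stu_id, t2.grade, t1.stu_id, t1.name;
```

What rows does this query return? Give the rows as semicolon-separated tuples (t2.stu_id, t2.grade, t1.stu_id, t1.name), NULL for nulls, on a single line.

(6, D, 6, Judy)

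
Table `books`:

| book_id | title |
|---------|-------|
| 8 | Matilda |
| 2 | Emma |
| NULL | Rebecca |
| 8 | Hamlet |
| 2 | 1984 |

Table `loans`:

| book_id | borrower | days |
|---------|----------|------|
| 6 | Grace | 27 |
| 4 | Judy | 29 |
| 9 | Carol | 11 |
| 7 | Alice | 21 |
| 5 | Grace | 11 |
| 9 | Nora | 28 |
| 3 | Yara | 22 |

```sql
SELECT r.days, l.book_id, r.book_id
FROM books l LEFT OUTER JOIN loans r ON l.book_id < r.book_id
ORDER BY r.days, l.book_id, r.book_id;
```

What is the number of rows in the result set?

19

LEFT JOIN keeps every row from `books`; unmatched rows get NULL for `loans`'s columns.
Matching on l.book_id < r.book_id. A NULL in a compared column never satisfies the condition.
Matched pairs: 18; unmatched l rows kept: 1.
Total: 18 matched + 1 padded = 19 rows.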